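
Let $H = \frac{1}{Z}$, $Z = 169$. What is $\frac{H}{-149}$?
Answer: $- \frac{1}{25181} \approx -3.9712 \cdot 10^{-5}$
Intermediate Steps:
$H = \frac{1}{169} \approx 0.0059172$
$\frac{H}{-149} = \frac{1}{169 \left(-149\right)} = \frac{1}{169} \left(- \frac{1}{149}\right) = - \frac{1}{25181}$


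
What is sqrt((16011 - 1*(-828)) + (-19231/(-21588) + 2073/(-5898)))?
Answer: 5*sqrt(75833667736050021)/10610502 ≈ 129.77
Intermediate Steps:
sqrt((16011 - 1*(-828)) + (-19231/(-21588) + 2073/(-5898))) = sqrt((16011 + 828) + (-19231*(-1/21588) + 2073*(-1/5898))) = sqrt(16839 + (19231/21588 - 691/1966)) = sqrt(16839 + 11445419/21221004) = sqrt(357351931775/21221004) = 5*sqrt(75833667736050021)/10610502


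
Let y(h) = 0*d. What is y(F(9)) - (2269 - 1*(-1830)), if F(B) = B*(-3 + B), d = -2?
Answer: -4099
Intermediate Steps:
y(h) = 0 (y(h) = 0*(-2) = 0)
y(F(9)) - (2269 - 1*(-1830)) = 0 - (2269 - 1*(-1830)) = 0 - (2269 + 1830) = 0 - 1*4099 = 0 - 4099 = -4099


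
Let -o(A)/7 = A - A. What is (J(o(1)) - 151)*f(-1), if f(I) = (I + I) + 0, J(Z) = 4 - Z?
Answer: 294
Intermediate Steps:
o(A) = 0 (o(A) = -7*(A - A) = -7*0 = 0)
f(I) = 2*I (f(I) = 2*I + 0 = 2*I)
(J(o(1)) - 151)*f(-1) = ((4 - 1*0) - 151)*(2*(-1)) = ((4 + 0) - 151)*(-2) = (4 - 151)*(-2) = -147*(-2) = 294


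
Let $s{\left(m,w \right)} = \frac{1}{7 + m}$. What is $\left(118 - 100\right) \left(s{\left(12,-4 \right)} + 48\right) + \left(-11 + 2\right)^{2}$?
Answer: $\frac{17973}{19} \approx 945.95$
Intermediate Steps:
$\left(118 - 100\right) \left(s{\left(12,-4 \right)} + 48\right) + \left(-11 + 2\right)^{2} = \left(118 - 100\right) \left(\frac{1}{7 + 12} + 48\right) + \left(-11 + 2\right)^{2} = \left(118 - 100\right) \left(\frac{1}{19} + 48\right) + \left(-9\right)^{2} = 18 \left(\frac{1}{19} + 48\right) + 81 = 18 \cdot \frac{913}{19} + 81 = \frac{16434}{19} + 81 = \frac{17973}{19}$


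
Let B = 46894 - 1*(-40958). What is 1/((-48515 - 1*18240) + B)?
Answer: 1/21097 ≈ 4.7400e-5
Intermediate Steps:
B = 87852 (B = 46894 + 40958 = 87852)
1/((-48515 - 1*18240) + B) = 1/((-48515 - 1*18240) + 87852) = 1/((-48515 - 18240) + 87852) = 1/(-66755 + 87852) = 1/21097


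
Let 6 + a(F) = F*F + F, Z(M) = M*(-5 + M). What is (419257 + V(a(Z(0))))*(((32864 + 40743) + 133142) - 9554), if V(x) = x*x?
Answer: 82682483135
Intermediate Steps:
a(F) = -6 + F + F² (a(F) = -6 + (F*F + F) = -6 + (F² + F) = -6 + (F + F²) = -6 + F + F²)
V(x) = x²
(419257 + V(a(Z(0))))*(((32864 + 40743) + 133142) - 9554) = (419257 + (-6 + 0*(-5 + 0) + (0*(-5 + 0))²)²)*(((32864 + 40743) + 133142) - 9554) = (419257 + (-6 + 0*(-5) + (0*(-5))²)²)*((73607 + 133142) - 9554) = (419257 + (-6 + 0 + 0²)²)*(206749 - 9554) = (419257 + (-6 + 0 + 0)²)*197195 = (419257 + (-6)²)*197195 = (419257 + 36)*197195 = 419293*197195 = 82682483135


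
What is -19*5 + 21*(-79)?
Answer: -1754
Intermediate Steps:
-19*5 + 21*(-79) = -95 - 1659 = -1754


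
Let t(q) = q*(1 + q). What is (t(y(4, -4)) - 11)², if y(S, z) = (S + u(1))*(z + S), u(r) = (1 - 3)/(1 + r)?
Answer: 121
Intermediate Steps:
u(r) = -2/(1 + r)
y(S, z) = (-1 + S)*(S + z) (y(S, z) = (S - 2/(1 + 1))*(z + S) = (S - 2/2)*(S + z) = (S - 2*½)*(S + z) = (S - 1)*(S + z) = (-1 + S)*(S + z))
(t(y(4, -4)) - 11)² = ((4² - 1*4 - 1*(-4) + 4*(-4))*(1 + (4² - 1*4 - 1*(-4) + 4*(-4))) - 11)² = ((16 - 4 + 4 - 16)*(1 + (16 - 4 + 4 - 16)) - 11)² = (0*(1 + 0) - 11)² = (0*1 - 11)² = (0 - 11)² = (-11)² = 121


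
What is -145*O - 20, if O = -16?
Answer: 2300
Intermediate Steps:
-145*O - 20 = -145*(-16) - 20 = 2320 - 20 = 2300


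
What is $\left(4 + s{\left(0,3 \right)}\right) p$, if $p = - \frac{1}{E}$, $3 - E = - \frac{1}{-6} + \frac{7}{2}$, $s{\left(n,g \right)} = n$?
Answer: $6$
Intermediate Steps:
$E = - \frac{2}{3}$ ($E = 3 - \left(- \frac{1}{-6} + \frac{7}{2}\right) = 3 - \left(\left(-1\right) \left(- \frac{1}{6}\right) + 7 \cdot \frac{1}{2}\right) = 3 - \left(\frac{1}{6} + \frac{7}{2}\right) = 3 - \frac{11}{3} = - \frac{2}{3} \approx -0.66667$)
$p = \frac{3}{2}$ ($p = - \frac{1}{- \frac{2}{3}} = \left(-1\right) \left(- \frac{3}{2}\right) = \frac{3}{2} \approx 1.5$)
$\left(4 + s{\left(0,3 \right)}\right) p = \left(4 + 0\right) \frac{3}{2} = 4 \cdot \frac{3}{2} = 6$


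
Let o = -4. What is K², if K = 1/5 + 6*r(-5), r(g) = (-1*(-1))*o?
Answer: 14161/25 ≈ 566.44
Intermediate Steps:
r(g) = -4 (r(g) = -1*(-1)*(-4) = 1*(-4) = -4)
K = -119/5 (K = 1/5 + 6*(-4) = ⅕ - 24 = -119/5 ≈ -23.800)
K² = (-119/5)² = 14161/25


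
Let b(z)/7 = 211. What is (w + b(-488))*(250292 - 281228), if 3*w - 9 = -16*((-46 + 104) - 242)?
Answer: -76143808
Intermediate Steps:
b(z) = 1477 (b(z) = 7*211 = 1477)
w = 2953/3 (w = 3 + (-16*((-46 + 104) - 242))/3 = 3 + (-16*(58 - 242))/3 = 3 + (-16*(-184))/3 = 3 + (⅓)*2944 = 3 + 2944/3 = 2953/3 ≈ 984.33)
(w + b(-488))*(250292 - 281228) = (2953/3 + 1477)*(250292 - 281228) = (7384/3)*(-30936) = -76143808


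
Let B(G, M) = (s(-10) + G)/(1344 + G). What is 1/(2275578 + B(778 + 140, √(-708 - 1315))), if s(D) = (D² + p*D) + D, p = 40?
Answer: 1131/2573679022 ≈ 4.3945e-7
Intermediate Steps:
s(D) = D² + 41*D (s(D) = (D² + 40*D) + D = D² + 41*D)
B(G, M) = (-310 + G)/(1344 + G) (B(G, M) = (-10*(41 - 10) + G)/(1344 + G) = (-10*31 + G)/(1344 + G) = (-310 + G)/(1344 + G))
1/(2275578 + B(778 + 140, √(-708 - 1315))) = 1/(2275578 + (-310 + (778 + 140))/(1344 + (778 + 140))) = 1/(2275578 + (-310 + 918)/(1344 + 918)) = 1/(2275578 + 608/2262) = 1/(2275578 + (1/2262)*608) = 1/(2275578 + 304/1131) = 1/(2573679022/1131) = 1131/2573679022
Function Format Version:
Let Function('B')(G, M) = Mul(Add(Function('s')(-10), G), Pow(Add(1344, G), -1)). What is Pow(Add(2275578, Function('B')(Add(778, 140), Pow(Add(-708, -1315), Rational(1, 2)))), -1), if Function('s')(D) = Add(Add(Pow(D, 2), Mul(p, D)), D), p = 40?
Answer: Rational(1131, 2573679022) ≈ 4.3945e-7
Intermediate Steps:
Function('s')(D) = Add(Pow(D, 2), Mul(41, D)) (Function('s')(D) = Add(Add(Pow(D, 2), Mul(40, D)), D) = Add(Pow(D, 2), Mul(41, D)))
Function('B')(G, M) = Mul(Pow(Add(1344, G), -1), Add(-310, G)) (Function('B')(G, M) = Mul(Add(Mul(-10, Add(41, -10)), G), Pow(Add(1344, G), -1)) = Mul(Add(Mul(-10, 31), G), Pow(Add(1344, G), -1)) = Mul(Add(-310, G), Pow(Add(1344, G), -1)) = Mul(Pow(Add(1344, G), -1), Add(-310, G)))
Pow(Add(2275578, Function('B')(Add(778, 140), Pow(Add(-708, -1315), Rational(1, 2)))), -1) = Pow(Add(2275578, Mul(Pow(Add(1344, Add(778, 140)), -1), Add(-310, Add(778, 140)))), -1) = Pow(Add(2275578, Mul(Pow(Add(1344, 918), -1), Add(-310, 918))), -1) = Pow(Add(2275578, Mul(Pow(2262, -1), 608)), -1) = Pow(Add(2275578, Mul(Rational(1, 2262), 608)), -1) = Pow(Add(2275578, Rational(304, 1131)), -1) = Pow(Rational(2573679022, 1131), -1) = Rational(1131, 2573679022)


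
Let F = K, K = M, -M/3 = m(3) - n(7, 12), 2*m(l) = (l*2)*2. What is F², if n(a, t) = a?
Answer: 9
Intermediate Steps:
m(l) = 2*l (m(l) = ((l*2)*2)/2 = ((2*l)*2)/2 = (4*l)/2 = 2*l)
M = 3 (M = -3*(2*3 - 1*7) = -3*(6 - 7) = -3*(-1) = 3)
K = 3
F = 3
F² = 3² = 9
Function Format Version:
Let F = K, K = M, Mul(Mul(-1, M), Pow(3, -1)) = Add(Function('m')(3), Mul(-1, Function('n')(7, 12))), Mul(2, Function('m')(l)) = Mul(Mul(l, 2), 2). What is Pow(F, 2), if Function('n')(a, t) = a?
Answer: 9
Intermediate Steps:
Function('m')(l) = Mul(2, l) (Function('m')(l) = Mul(Rational(1, 2), Mul(Mul(l, 2), 2)) = Mul(Rational(1, 2), Mul(Mul(2, l), 2)) = Mul(Rational(1, 2), Mul(4, l)) = Mul(2, l))
M = 3 (M = Mul(-3, Add(Mul(2, 3), Mul(-1, 7))) = Mul(-3, Add(6, -7)) = Mul(-3, -1) = 3)
K = 3
F = 3
Pow(F, 2) = Pow(3, 2) = 9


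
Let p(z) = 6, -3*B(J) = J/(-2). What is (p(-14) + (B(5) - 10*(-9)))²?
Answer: 337561/36 ≈ 9376.7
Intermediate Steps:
B(J) = J/6 (B(J) = -J/(3*(-2)) = -J*(-1)/(3*2) = -(-1)*J/6 = J/6)
(p(-14) + (B(5) - 10*(-9)))² = (6 + ((⅙)*5 - 10*(-9)))² = (6 + (⅚ + 90))² = (6 + 545/6)² = (581/6)² = 337561/36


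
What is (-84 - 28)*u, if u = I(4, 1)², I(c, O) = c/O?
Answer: -1792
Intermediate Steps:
u = 16 (u = (4/1)² = (4*1)² = 4² = 16)
(-84 - 28)*u = (-84 - 28)*16 = -112*16 = -1792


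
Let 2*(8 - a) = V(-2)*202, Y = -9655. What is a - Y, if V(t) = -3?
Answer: 9966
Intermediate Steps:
a = 311 (a = 8 - (-3)*202/2 = 8 - ½*(-606) = 8 + 303 = 311)
a - Y = 311 - 1*(-9655) = 311 + 9655 = 9966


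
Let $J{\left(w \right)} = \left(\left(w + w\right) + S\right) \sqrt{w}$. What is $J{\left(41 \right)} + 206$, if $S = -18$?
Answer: $206 + 64 \sqrt{41} \approx 615.8$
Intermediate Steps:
$J{\left(w \right)} = \sqrt{w} \left(-18 + 2 w\right)$ ($J{\left(w \right)} = \left(\left(w + w\right) - 18\right) \sqrt{w} = \left(2 w - 18\right) \sqrt{w} = \left(-18 + 2 w\right) \sqrt{w} = \sqrt{w} \left(-18 + 2 w\right)$)
$J{\left(41 \right)} + 206 = 2 \sqrt{41} \left(-9 + 41\right) + 206 = 2 \sqrt{41} \cdot 32 + 206 = 64 \sqrt{41} + 206 = 206 + 64 \sqrt{41}$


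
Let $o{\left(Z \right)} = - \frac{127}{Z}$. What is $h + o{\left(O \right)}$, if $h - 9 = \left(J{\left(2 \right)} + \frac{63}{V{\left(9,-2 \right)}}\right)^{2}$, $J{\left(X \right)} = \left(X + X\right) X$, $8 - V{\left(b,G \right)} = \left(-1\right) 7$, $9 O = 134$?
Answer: $\frac{500189}{3350} \approx 149.31$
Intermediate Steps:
$O = \frac{134}{9}$ ($O = \frac{1}{9} \cdot 134 = \frac{134}{9} \approx 14.889$)
$V{\left(b,G \right)} = 15$ ($V{\left(b,G \right)} = 8 - \left(-1\right) 7 = 8 - -7 = 8 + 7 = 15$)
$J{\left(X \right)} = 2 X^{2}$ ($J{\left(X \right)} = 2 X X = 2 X^{2}$)
$h = \frac{3946}{25}$ ($h = 9 + \left(2 \cdot 2^{2} + \frac{63}{15}\right)^{2} = 9 + \left(2 \cdot 4 + 63 \cdot \frac{1}{15}\right)^{2} = 9 + \left(8 + \frac{21}{5}\right)^{2} = 9 + \left(\frac{61}{5}\right)^{2} = 9 + \frac{3721}{25} = \frac{3946}{25} \approx 157.84$)
$h + o{\left(O \right)} = \frac{3946}{25} - \frac{127}{\frac{134}{9}} = \frac{3946}{25} - \frac{1143}{134} = \frac{500189}{3350}$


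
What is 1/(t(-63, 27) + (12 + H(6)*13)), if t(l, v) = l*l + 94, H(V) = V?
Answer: 1/4153 ≈ 0.00024079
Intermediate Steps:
t(l, v) = 94 + l² (t(l, v) = l² + 94 = 94 + l²)
1/(t(-63, 27) + (12 + H(6)*13)) = 1/((94 + (-63)²) + (12 + 6*13)) = 1/((94 + 3969) + (12 + 78)) = 1/(4063 + 90) = 1/4153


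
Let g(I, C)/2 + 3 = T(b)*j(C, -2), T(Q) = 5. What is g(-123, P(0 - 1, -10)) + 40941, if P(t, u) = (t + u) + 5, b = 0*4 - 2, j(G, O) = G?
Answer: 40875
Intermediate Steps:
b = -2 (b = 0 - 2 = -2)
P(t, u) = 5 + t + u
g(I, C) = -6 + 10*C (g(I, C) = -6 + 2*(5*C) = -6 + 10*C)
g(-123, P(0 - 1, -10)) + 40941 = (-6 + 10*(5 + (0 - 1) - 10)) + 40941 = (-6 + 10*(5 - 1 - 10)) + 40941 = (-6 + 10*(-6)) + 40941 = (-6 - 60) + 40941 = -66 + 40941 = 40875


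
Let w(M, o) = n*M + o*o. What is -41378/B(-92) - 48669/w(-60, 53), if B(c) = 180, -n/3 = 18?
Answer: -129527971/544410 ≈ -237.92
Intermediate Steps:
n = -54 (n = -3*18 = -54)
w(M, o) = o² - 54*M (w(M, o) = -54*M + o*o = -54*M + o² = o² - 54*M)
-41378/B(-92) - 48669/w(-60, 53) = -41378/180 - 48669/(53² - 54*(-60)) = -41378*1/180 - 48669/(2809 + 3240) = -20689/90 - 48669/6049 = -129527971/544410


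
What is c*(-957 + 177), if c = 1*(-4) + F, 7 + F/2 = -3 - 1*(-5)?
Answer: 10920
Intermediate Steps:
F = -10 (F = -14 + 2*(-3 - 1*(-5)) = -14 + 2*(-3 + 5) = -14 + 2*2 = -14 + 4 = -10)
c = -14 (c = 1*(-4) - 10 = -4 - 10 = -14)
c*(-957 + 177) = -14*(-957 + 177) = -14*(-780) = 10920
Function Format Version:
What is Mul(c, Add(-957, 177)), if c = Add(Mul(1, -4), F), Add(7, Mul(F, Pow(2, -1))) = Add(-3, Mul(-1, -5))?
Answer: 10920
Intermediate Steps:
F = -10 (F = Add(-14, Mul(2, Add(-3, Mul(-1, -5)))) = Add(-14, Mul(2, Add(-3, 5))) = Add(-14, Mul(2, 2)) = Add(-14, 4) = -10)
c = -14 (c = Add(Mul(1, -4), -10) = Add(-4, -10) = -14)
Mul(c, Add(-957, 177)) = Mul(-14, Add(-957, 177)) = Mul(-14, -780) = 10920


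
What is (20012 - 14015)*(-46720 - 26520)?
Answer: -439220280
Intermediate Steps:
(20012 - 14015)*(-46720 - 26520) = 5997*(-73240) = -439220280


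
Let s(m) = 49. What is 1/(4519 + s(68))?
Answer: 1/4568 ≈ 0.00021891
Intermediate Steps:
1/(4519 + s(68)) = 1/(4519 + 49) = 1/4568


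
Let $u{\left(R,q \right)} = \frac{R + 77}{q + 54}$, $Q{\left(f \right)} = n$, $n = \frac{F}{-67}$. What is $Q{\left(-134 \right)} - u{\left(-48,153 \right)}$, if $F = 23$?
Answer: $- \frac{6704}{13869} \approx -0.48338$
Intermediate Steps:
$n = - \frac{23}{67}$ ($n = \frac{23}{-67} = 23 \left(- \frac{1}{67}\right) = - \frac{23}{67} \approx -0.34328$)
$Q{\left(f \right)} = - \frac{23}{67}$
$u{\left(R,q \right)} = \frac{77 + R}{54 + q}$
$Q{\left(-134 \right)} - u{\left(-48,153 \right)} = - \frac{23}{67} - \frac{77 - 48}{54 + 153} = - \frac{23}{67} - \frac{1}{207} \cdot 29 = - \frac{23}{67} - \frac{29}{207} = - \frac{6704}{13869}$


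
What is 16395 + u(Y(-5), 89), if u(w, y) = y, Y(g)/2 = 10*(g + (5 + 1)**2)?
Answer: 16484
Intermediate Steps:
Y(g) = 720 + 20*g (Y(g) = 2*(10*(g + (5 + 1)**2)) = 2*(10*(g + 6**2)) = 2*(10*(g + 36)) = 2*(10*(36 + g)) = 2*(360 + 10*g) = 720 + 20*g)
16395 + u(Y(-5), 89) = 16395 + 89 = 16484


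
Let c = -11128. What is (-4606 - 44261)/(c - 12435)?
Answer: 48867/23563 ≈ 2.0739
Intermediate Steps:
(-4606 - 44261)/(c - 12435) = (-4606 - 44261)/(-11128 - 12435) = -48867/(-23563) = -48867*(-1/23563) = 48867/23563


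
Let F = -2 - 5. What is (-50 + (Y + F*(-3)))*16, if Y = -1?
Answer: -480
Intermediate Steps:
F = -7
(-50 + (Y + F*(-3)))*16 = (-50 + (-1 - 7*(-3)))*16 = (-50 + (-1 + 21))*16 = (-50 + 20)*16 = -30*16 = -480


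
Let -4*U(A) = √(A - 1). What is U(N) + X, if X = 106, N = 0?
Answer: 106 - I/4 ≈ 106.0 - 0.25*I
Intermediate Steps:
U(A) = -√(-1 + A)/4 (U(A) = -√(A - 1)/4 = -√(-1 + A)/4)
U(N) + X = -√(-1 + 0)/4 + 106 = -I/4 + 106 = 106 - I/4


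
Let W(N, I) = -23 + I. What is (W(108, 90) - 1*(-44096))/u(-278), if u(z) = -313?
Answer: -44163/313 ≈ -141.10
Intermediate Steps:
(W(108, 90) - 1*(-44096))/u(-278) = ((-23 + 90) - 1*(-44096))/(-313) = (67 + 44096)*(-1/313) = 44163*(-1/313) = -44163/313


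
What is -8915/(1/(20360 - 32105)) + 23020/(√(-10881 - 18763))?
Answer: 104706675 - 11510*I*√7411/7411 ≈ 1.0471e+8 - 133.7*I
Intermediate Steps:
-8915/(1/(20360 - 32105)) + 23020/(√(-10881 - 18763)) = -8915/(1/(-11745)) + 23020/(√(-29644)) = -8915/(-1/11745) + 23020/((2*I*√7411)) = -8915*(-11745) + 23020*(-I*√7411/14822) = 104706675 - 11510*I*√7411/7411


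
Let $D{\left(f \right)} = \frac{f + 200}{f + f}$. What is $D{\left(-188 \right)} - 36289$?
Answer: $- \frac{3411169}{94} \approx -36289.0$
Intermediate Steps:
$D{\left(f \right)} = \frac{200 + f}{2 f}$
$D{\left(-188 \right)} - 36289 = \frac{200 - 188}{2 \left(-188\right)} - 36289 = \frac{1}{2} \left(- \frac{1}{188}\right) 12 - 36289 = - \frac{3}{94} - 36289 = - \frac{3411169}{94}$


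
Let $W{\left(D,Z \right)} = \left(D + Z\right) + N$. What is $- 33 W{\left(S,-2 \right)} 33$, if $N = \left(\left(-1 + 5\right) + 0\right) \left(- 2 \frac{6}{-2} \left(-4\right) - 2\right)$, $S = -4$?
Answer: $119790$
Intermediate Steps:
$N = -104$ ($N = \left(4 + 0\right) \left(- 2 \cdot 6 \left(- \frac{1}{2}\right) \left(-4\right) - 2\right) = 4 \left(\left(-2\right) \left(-3\right) \left(-4\right) - 2\right) = 4 \left(6 \left(-4\right) - 2\right) = 4 \left(-24 - 2\right) = 4 \left(-26\right) = -104$)
$W{\left(D,Z \right)} = -104 + D + Z$ ($W{\left(D,Z \right)} = \left(D + Z\right) - 104 = -104 + D + Z$)
$- 33 W{\left(S,-2 \right)} 33 = - 33 \left(-104 - 4 - 2\right) 33 = \left(-33\right) \left(-110\right) 33 = 3630 \cdot 33 = 119790$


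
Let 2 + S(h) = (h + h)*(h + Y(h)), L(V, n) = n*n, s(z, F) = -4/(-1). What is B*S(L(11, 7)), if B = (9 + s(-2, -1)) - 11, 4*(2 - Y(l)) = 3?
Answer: 9845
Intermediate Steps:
Y(l) = 5/4 (Y(l) = 2 - ¼*3 = 2 - ¾ = 5/4)
s(z, F) = 4 (s(z, F) = -4*(-1) = 4)
L(V, n) = n²
S(h) = -2 + 2*h*(5/4 + h) (S(h) = -2 + (h + h)*(h + 5/4) = -2 + (2*h)*(5/4 + h) = -2 + 2*h*(5/4 + h))
B = 2 (B = (9 + 4) - 11 = 13 - 11 = 2)
B*S(L(11, 7)) = 2*(-2 + 2*(7²)² + (5/2)*7²) = 2*(-2 + 2*49² + (5/2)*49) = 2*(-2 + 2*2401 + 245/2) = 2*(-2 + 4802 + 245/2) = 2*(9845/2) = 9845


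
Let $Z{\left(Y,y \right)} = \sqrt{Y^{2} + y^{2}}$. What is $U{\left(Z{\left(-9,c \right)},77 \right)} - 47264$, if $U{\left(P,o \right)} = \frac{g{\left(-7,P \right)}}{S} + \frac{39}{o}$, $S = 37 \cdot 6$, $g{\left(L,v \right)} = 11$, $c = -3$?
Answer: $- \frac{807921311}{17094} \approx -47263.0$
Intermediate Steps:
$S = 222$
$U{\left(P,o \right)} = \frac{11}{222} + \frac{39}{o}$
$U{\left(Z{\left(-9,c \right)},77 \right)} - 47264 = \left(\frac{11}{222} + \frac{39}{77}\right) - 47264 = \frac{9505}{17094} - 47264 = - \frac{807921311}{17094}$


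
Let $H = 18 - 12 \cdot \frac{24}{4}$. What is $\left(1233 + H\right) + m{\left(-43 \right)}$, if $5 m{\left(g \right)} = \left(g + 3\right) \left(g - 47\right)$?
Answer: $1899$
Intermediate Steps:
$m{\left(g \right)} = \frac{\left(-47 + g\right) \left(3 + g\right)}{5}$ ($m{\left(g \right)} = \frac{\left(g + 3\right) \left(g - 47\right)}{5} = \frac{\left(3 + g\right) \left(-47 + g\right)}{5} = \frac{\left(-47 + g\right) \left(3 + g\right)}{5}$)
$H = -54$ ($H = 18 - 12 \cdot 24 \cdot \frac{1}{4} = 18 - 72 = -54$)
$\left(1233 + H\right) + m{\left(-43 \right)} = \left(1233 - 54\right) - \left(- \frac{1751}{5} - \frac{1849}{5}\right) = 1179 + \left(- \frac{141}{5} + \frac{1892}{5} + \frac{1}{5} \cdot 1849\right) = 1179 + \left(- \frac{141}{5} + \frac{1892}{5} + \frac{1849}{5}\right) = 1179 + 720 = 1899$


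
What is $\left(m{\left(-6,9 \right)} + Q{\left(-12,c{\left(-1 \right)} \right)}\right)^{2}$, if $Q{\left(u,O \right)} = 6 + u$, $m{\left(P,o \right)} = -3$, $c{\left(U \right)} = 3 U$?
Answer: $81$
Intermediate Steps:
$\left(m{\left(-6,9 \right)} + Q{\left(-12,c{\left(-1 \right)} \right)}\right)^{2} = \left(-3 + \left(6 - 12\right)\right)^{2} = \left(-3 - 6\right)^{2} = \left(-9\right)^{2} = 81$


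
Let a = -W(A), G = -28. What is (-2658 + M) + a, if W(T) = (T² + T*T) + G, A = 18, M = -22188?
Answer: -25466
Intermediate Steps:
W(T) = -28 + 2*T² (W(T) = (T² + T*T) - 28 = (T² + T²) - 28 = 2*T² - 28 = -28 + 2*T²)
a = -620 (a = -(-28 + 2*18²) = -(-28 + 2*324) = -(-28 + 648) = -1*620 = -620)
(-2658 + M) + a = (-2658 - 22188) - 620 = -24846 - 620 = -25466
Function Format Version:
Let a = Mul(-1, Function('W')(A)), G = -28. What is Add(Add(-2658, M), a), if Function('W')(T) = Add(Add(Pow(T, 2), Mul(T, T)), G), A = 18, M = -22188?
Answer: -25466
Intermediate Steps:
Function('W')(T) = Add(-28, Mul(2, Pow(T, 2))) (Function('W')(T) = Add(Add(Pow(T, 2), Mul(T, T)), -28) = Add(Add(Pow(T, 2), Pow(T, 2)), -28) = Add(Mul(2, Pow(T, 2)), -28) = Add(-28, Mul(2, Pow(T, 2))))
a = -620 (a = Mul(-1, Add(-28, Mul(2, Pow(18, 2)))) = Mul(-1, Add(-28, Mul(2, 324))) = Mul(-1, Add(-28, 648)) = Mul(-1, 620) = -620)
Add(Add(-2658, M), a) = Add(Add(-2658, -22188), -620) = Add(-24846, -620) = -25466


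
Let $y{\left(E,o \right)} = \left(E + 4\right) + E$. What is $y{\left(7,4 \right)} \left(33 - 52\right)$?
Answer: $-342$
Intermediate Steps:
$y{\left(E,o \right)} = 4 + 2 E$ ($y{\left(E,o \right)} = \left(4 + E\right) + E = 4 + 2 E$)
$y{\left(7,4 \right)} \left(33 - 52\right) = \left(4 + 2 \cdot 7\right) \left(33 - 52\right) = \left(4 + 14\right) \left(-19\right) = 18 \left(-19\right) = -342$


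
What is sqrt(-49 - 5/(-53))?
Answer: 36*I*sqrt(106)/53 ≈ 6.9933*I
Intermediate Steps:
sqrt(-49 - 5/(-53)) = sqrt(-49 - 5*(-1/53)) = sqrt(-49 + 5/53) = sqrt(-2592/53) = 36*I*sqrt(106)/53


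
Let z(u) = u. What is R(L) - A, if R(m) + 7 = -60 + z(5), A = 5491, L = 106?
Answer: -5553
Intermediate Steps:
R(m) = -62 (R(m) = -7 + (-60 + 5) = -7 - 55 = -62)
R(L) - A = -62 - 1*5491 = -62 - 5491 = -5553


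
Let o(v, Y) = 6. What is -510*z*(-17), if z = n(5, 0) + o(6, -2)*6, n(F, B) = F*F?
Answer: 528870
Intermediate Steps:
n(F, B) = F**2
z = 61 (z = 5**2 + 6*6 = 25 + 36 = 61)
-510*z*(-17) = -31110*(-17) = -510*(-1037) = 528870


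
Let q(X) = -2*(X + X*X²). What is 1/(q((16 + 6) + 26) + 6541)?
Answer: -1/214739 ≈ -4.6568e-6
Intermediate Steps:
q(X) = -2*X - 2*X³ (q(X) = -2*(X + X³) = -2*X - 2*X³)
1/(q((16 + 6) + 26) + 6541) = 1/(-2*((16 + 6) + 26)*(1 + ((16 + 6) + 26)²) + 6541) = 1/(-2*(22 + 26)*(1 + (22 + 26)²) + 6541) = 1/(-2*48*(1 + 48²) + 6541) = 1/(-2*48*(1 + 2304) + 6541) = 1/(-2*48*2305 + 6541) = 1/(-221280 + 6541) = 1/(-214739) = -1/214739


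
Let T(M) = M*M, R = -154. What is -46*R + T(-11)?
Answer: 7205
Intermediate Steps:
T(M) = M²
-46*R + T(-11) = -46*(-154) + (-11)² = 7084 + 121 = 7205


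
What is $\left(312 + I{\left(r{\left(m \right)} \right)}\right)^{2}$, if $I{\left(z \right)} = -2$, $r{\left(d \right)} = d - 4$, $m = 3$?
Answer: $96100$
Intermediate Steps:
$r{\left(d \right)} = -4 + d$
$\left(312 + I{\left(r{\left(m \right)} \right)}\right)^{2} = \left(312 - 2\right)^{2} = 310^{2} = 96100$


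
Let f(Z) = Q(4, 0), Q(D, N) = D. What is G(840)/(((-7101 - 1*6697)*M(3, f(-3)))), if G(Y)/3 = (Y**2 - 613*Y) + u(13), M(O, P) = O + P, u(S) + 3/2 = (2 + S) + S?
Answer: -1144239/193172 ≈ -5.9234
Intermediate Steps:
f(Z) = 4
u(S) = 1/2 + 2*S (u(S) = -3/2 + ((2 + S) + S) = -3/2 + (2 + 2*S) = 1/2 + 2*S)
G(Y) = 159/2 - 1839*Y + 3*Y**2 (G(Y) = 3*((Y**2 - 613*Y) + (1/2 + 2*13)) = 3*((Y**2 - 613*Y) + (1/2 + 26)) = 3*((Y**2 - 613*Y) + 53/2) = 3*(53/2 + Y**2 - 613*Y) = 159/2 - 1839*Y + 3*Y**2)
G(840)/(((-7101 - 1*6697)*M(3, f(-3)))) = (159/2 - 1839*840 + 3*840**2)/(((-7101 - 1*6697)*(3 + 4))) = (159/2 - 1544760 + 3*705600)/(((-7101 - 6697)*7)) = (159/2 - 1544760 + 2116800)/((-13798*7)) = (1144239/2)/(-96586) = (1144239/2)*(-1/96586) = -1144239/193172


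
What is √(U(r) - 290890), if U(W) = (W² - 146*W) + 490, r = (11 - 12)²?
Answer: I*√290545 ≈ 539.02*I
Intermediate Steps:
r = 1 (r = (-1)² = 1)
U(W) = 490 + W² - 146*W
√(U(r) - 290890) = √((490 + 1² - 146*1) - 290890) = √((490 + 1 - 146) - 290890) = √(345 - 290890) = √(-290545) = I*√290545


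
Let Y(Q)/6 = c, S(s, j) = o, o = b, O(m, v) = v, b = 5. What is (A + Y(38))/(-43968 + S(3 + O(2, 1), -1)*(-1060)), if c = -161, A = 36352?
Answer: -17693/24634 ≈ -0.71824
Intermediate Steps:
o = 5
S(s, j) = 5
Y(Q) = -966 (Y(Q) = 6*(-161) = -966)
(A + Y(38))/(-43968 + S(3 + O(2, 1), -1)*(-1060)) = (36352 - 966)/(-43968 + 5*(-1060)) = 35386/(-43968 - 5300) = 35386/(-49268) = 35386*(-1/49268) = -17693/24634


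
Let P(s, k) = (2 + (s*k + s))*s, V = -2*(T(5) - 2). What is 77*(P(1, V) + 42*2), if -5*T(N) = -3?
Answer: 34573/5 ≈ 6914.6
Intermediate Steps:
T(N) = 3/5 (T(N) = -1/5*(-3) = 3/5)
V = 14/5 (V = -2*(3/5 - 2) = -2*(-7/5) = 14/5 ≈ 2.8000)
P(s, k) = s*(2 + s + k*s) (P(s, k) = (2 + (k*s + s))*s = (2 + (s + k*s))*s = (2 + s + k*s)*s = s*(2 + s + k*s))
77*(P(1, V) + 42*2) = 77*(1*(2 + 1 + (14/5)*1) + 42*2) = 77*(1*(2 + 1 + 14/5) + 84) = 77*(1*(29/5) + 84) = 77*(29/5 + 84) = 77*(449/5) = 34573/5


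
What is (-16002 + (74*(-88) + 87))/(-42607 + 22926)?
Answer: 22427/19681 ≈ 1.1395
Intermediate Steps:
(-16002 + (74*(-88) + 87))/(-42607 + 22926) = (-16002 + (-6512 + 87))/(-19681) = (-16002 - 6425)*(-1/19681) = -22427*(-1/19681) = 22427/19681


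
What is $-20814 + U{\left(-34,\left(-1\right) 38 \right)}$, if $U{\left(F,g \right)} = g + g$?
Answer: $-20890$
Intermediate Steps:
$U{\left(F,g \right)} = 2 g$
$-20814 + U{\left(-34,\left(-1\right) 38 \right)} = -20814 + 2 \left(\left(-1\right) 38\right) = -20814 + 2 \left(-38\right) = -20814 - 76 = -20890$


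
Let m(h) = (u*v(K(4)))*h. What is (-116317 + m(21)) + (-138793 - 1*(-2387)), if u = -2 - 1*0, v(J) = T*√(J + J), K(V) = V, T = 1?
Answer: -252723 - 84*√2 ≈ -2.5284e+5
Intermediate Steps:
v(J) = √2*√J (v(J) = 1*√(J + J) = 1*√(2*J) = 1*(√2*√J) = √2*√J)
u = -2 (u = -2 + 0 = -2)
m(h) = -4*h*√2 (m(h) = (-2*√2*√4)*h = (-2*√2*2)*h = (-4*√2)*h = -4*h*√2)
(-116317 + m(21)) + (-138793 - 1*(-2387)) = (-116317 - 4*21*√2) + (-138793 - 1*(-2387)) = (-116317 - 84*√2) + (-138793 + 2387) = (-116317 - 84*√2) - 136406 = -252723 - 84*√2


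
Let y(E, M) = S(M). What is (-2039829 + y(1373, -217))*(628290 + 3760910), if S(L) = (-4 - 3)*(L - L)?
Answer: -8953217446800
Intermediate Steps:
S(L) = 0 (S(L) = -7*0 = 0)
y(E, M) = 0
(-2039829 + y(1373, -217))*(628290 + 3760910) = (-2039829 + 0)*(628290 + 3760910) = -2039829*4389200 = -8953217446800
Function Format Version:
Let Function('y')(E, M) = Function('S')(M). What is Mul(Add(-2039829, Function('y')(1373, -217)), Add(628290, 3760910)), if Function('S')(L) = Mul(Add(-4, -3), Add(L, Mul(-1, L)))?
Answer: -8953217446800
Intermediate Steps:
Function('S')(L) = 0 (Function('S')(L) = Mul(-7, 0) = 0)
Function('y')(E, M) = 0
Mul(Add(-2039829, Function('y')(1373, -217)), Add(628290, 3760910)) = Mul(Add(-2039829, 0), Add(628290, 3760910)) = Mul(-2039829, 4389200) = -8953217446800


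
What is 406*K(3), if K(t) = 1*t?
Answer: 1218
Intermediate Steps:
K(t) = t
406*K(3) = 406*3 = 1218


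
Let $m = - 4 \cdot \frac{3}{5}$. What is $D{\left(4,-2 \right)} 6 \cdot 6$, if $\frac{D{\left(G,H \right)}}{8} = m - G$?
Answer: $- \frac{9216}{5} \approx -1843.2$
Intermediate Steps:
$m = - \frac{12}{5}$ ($m = - 4 \cdot 3 \cdot \frac{1}{5} = \left(-4\right) \frac{3}{5} = - \frac{12}{5} \approx -2.4$)
$D{\left(G,H \right)} = - \frac{96}{5} - 8 G$ ($D{\left(G,H \right)} = 8 \left(- \frac{12}{5} - G\right) = - \frac{96}{5} - 8 G$)
$D{\left(4,-2 \right)} 6 \cdot 6 = \left(- \frac{96}{5} - 32\right) 6 \cdot 6 = \left(- \frac{256}{5}\right) 6 \cdot 6 = \left(- \frac{1536}{5}\right) 6 = - \frac{9216}{5}$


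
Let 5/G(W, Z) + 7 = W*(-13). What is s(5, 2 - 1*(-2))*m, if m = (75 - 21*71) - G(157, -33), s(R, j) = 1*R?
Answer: -14499815/2048 ≈ -7080.0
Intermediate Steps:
s(R, j) = R
G(W, Z) = 5/(-7 - 13*W) (G(W, Z) = 5/(-7 + W*(-13)) = 5/(-7 - 13*W))
m = -2899963/2048 (m = (75 - 21*71) - (-5)/(7 + 13*157) = (75 - 1491) - (-5)/(7 + 2041) = -1416 - (-5)/2048 = -1416 - 1*(-5/2048) = -1416 + 5/2048 = -2899963/2048 ≈ -1416.0)
s(5, 2 - 1*(-2))*m = 5*(-2899963/2048) = -14499815/2048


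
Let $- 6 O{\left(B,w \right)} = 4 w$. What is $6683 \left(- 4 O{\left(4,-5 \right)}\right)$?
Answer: $- \frac{267320}{3} \approx -89107.0$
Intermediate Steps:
$O{\left(B,w \right)} = - \frac{2 w}{3}$ ($O{\left(B,w \right)} = - \frac{4 w}{6} = - \frac{2 w}{3}$)
$6683 \left(- 4 O{\left(4,-5 \right)}\right) = 6683 \left(- 4 \left(\left(- \frac{2}{3}\right) \left(-5\right)\right)\right) = 6683 \left(\left(-4\right) \frac{10}{3}\right) = 6683 \left(- \frac{40}{3}\right) = - \frac{267320}{3}$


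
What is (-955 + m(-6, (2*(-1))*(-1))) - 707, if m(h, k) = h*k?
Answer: -1674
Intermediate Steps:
(-955 + m(-6, (2*(-1))*(-1))) - 707 = (-955 - 6*2*(-1)*(-1)) - 707 = (-955 - (-12)*(-1)) - 707 = (-955 - 6*2) - 707 = (-955 - 12) - 707 = -967 - 707 = -1674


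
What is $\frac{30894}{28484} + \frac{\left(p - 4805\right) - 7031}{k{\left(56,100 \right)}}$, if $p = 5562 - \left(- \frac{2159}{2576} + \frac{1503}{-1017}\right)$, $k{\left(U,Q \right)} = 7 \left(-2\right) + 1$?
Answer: $\frac{13029409553497}{26946889424} \approx 483.52$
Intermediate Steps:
$k{\left(U,Q \right)} = -13$ ($k{\left(U,Q \right)} = -14 + 1 = -13$)
$p = \frac{1619705615}{291088}$ ($p = 5562 - \left(\left(-2159\right) \frac{1}{2576} + 1503 \left(- \frac{1}{1017}\right)\right) = 5562 - \left(- \frac{2159}{2576} - \frac{167}{113}\right) = 5562 - - \frac{674159}{291088} = 5562 + \frac{674159}{291088} = \frac{1619705615}{291088} \approx 5564.3$)
$\frac{30894}{28484} + \frac{\left(p - 4805\right) - 7031}{k{\left(56,100 \right)}} = \frac{30894}{28484} + \frac{\left(\frac{1619705615}{291088} - 4805\right) - 7031}{-13} = 30894 \cdot \frac{1}{28484} + \left(\frac{221027775}{291088} - 7031\right) \left(- \frac{1}{13}\right) = \frac{15447}{14242} - - \frac{1825611953}{3784144} = \frac{15447}{14242} + \frac{1825611953}{3784144} = \frac{13029409553497}{26946889424}$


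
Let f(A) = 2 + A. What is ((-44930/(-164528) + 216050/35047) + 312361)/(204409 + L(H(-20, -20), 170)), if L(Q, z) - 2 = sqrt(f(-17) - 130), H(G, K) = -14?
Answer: 184090208378821859973/120467306057940678928 - 900588561177343*I*sqrt(145)/120467306057940678928 ≈ 1.5281 - 9.002e-5*I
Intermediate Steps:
L(Q, z) = 2 + I*sqrt(145) (L(Q, z) = 2 + sqrt((2 - 17) - 130) = 2 + sqrt(-15 - 130) = 2 + sqrt(-145) = 2 + I*sqrt(145))
((-44930/(-164528) + 216050/35047) + 312361)/(204409 + L(H(-20, -20), 170)) = ((-44930/(-164528) + 216050/35047) + 312361)/(204409 + (2 + I*sqrt(145))) = ((-44930*(-1/164528) + 216050*(1/35047)) + 312361)/(204411 + I*sqrt(145)) = ((22465/82264 + 216050/35047) + 312361)/(204411 + I*sqrt(145)) = (18560468055/2883106408 + 312361)/(204411 + I*sqrt(145)) = 900588561177343/(2883106408*(204411 + I*sqrt(145)))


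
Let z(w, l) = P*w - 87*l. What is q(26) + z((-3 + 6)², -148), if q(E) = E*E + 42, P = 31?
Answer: 13873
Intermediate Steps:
q(E) = 42 + E² (q(E) = E² + 42 = 42 + E²)
z(w, l) = -87*l + 31*w (z(w, l) = 31*w - 87*l = -87*l + 31*w)
q(26) + z((-3 + 6)², -148) = (42 + 26²) + (-87*(-148) + 31*(-3 + 6)²) = (42 + 676) + (12876 + 31*3²) = 718 + (12876 + 31*9) = 718 + (12876 + 279) = 718 + 13155 = 13873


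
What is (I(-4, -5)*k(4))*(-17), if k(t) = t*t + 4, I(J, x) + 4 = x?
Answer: 3060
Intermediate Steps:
I(J, x) = -4 + x
k(t) = 4 + t² (k(t) = t² + 4 = 4 + t²)
(I(-4, -5)*k(4))*(-17) = ((-4 - 5)*(4 + 4²))*(-17) = -9*(4 + 16)*(-17) = -9*20*(-17) = -180*(-17) = 3060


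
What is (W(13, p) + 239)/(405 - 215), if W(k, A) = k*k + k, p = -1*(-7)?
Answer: 421/190 ≈ 2.2158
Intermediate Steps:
p = 7
W(k, A) = k + k**2 (W(k, A) = k**2 + k = k + k**2)
(W(13, p) + 239)/(405 - 215) = (13*(1 + 13) + 239)/(405 - 215) = (13*14 + 239)/190 = (182 + 239)*(1/190) = 421*(1/190) = 421/190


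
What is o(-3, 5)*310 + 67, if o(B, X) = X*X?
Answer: 7817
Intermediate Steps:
o(B, X) = X**2
o(-3, 5)*310 + 67 = 5**2*310 + 67 = 25*310 + 67 = 7750 + 67 = 7817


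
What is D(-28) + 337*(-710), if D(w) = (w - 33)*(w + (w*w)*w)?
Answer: 1101510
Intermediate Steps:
D(w) = (-33 + w)*(w + w³) (D(w) = (-33 + w)*(w + w²*w) = (-33 + w)*(w + w³))
D(-28) + 337*(-710) = -28*(-33 - 28 + (-28)³ - 33*(-28)²) + 337*(-710) = -28*(-33 - 28 - 21952 - 33*784) - 239270 = -28*(-33 - 28 - 21952 - 25872) - 239270 = -28*(-47885) - 239270 = 1340780 - 239270 = 1101510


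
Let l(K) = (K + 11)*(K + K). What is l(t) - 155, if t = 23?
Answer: 1409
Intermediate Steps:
l(K) = 2*K*(11 + K) (l(K) = (11 + K)*(2*K) = 2*K*(11 + K))
l(t) - 155 = 2*23*(11 + 23) - 155 = 2*23*34 - 155 = 1564 - 155 = 1409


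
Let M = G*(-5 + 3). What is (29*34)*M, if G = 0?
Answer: 0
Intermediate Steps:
M = 0 (M = 0*(-5 + 3) = 0*(-2) = 0)
(29*34)*M = (29*34)*0 = 986*0 = 0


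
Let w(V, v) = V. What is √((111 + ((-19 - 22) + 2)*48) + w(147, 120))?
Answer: I*√1614 ≈ 40.175*I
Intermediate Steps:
√((111 + ((-19 - 22) + 2)*48) + w(147, 120)) = √((111 + ((-19 - 22) + 2)*48) + 147) = √((111 + (-41 + 2)*48) + 147) = √((111 - 39*48) + 147) = √((111 - 1872) + 147) = √(-1761 + 147) = √(-1614) = I*√1614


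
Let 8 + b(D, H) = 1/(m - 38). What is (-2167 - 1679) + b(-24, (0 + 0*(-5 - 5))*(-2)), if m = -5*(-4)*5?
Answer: -238947/62 ≈ -3854.0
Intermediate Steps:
m = 100 (m = 20*5 = 100)
b(D, H) = -495/62 (b(D, H) = -8 + 1/(100 - 38) = -8 + 1/62 = -495/62)
(-2167 - 1679) + b(-24, (0 + 0*(-5 - 5))*(-2)) = (-2167 - 1679) - 495/62 = -3846 - 495/62 = -238947/62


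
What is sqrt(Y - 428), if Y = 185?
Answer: 9*I*sqrt(3) ≈ 15.588*I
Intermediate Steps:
sqrt(Y - 428) = sqrt(185 - 428) = sqrt(-243) = 9*I*sqrt(3)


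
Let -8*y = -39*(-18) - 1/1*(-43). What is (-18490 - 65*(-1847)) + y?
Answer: 811775/8 ≈ 1.0147e+5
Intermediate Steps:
y = -745/8 (y = -(-39*(-18) - 1/1*(-43))/8 = -(702 - 1*1*(-43))/8 = -(702 - 1*(-43))/8 = -(702 + 43)/8 = -⅛*745 = -745/8 ≈ -93.125)
(-18490 - 65*(-1847)) + y = (-18490 - 65*(-1847)) - 745/8 = (-18490 - 1*(-120055)) - 745/8 = (-18490 + 120055) - 745/8 = 101565 - 745/8 = 811775/8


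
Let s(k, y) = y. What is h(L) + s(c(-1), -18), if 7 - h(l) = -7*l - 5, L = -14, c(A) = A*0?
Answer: -104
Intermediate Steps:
c(A) = 0
h(l) = 12 + 7*l (h(l) = 7 - (-7*l - 5) = 7 - (-5 - 7*l) = 7 + (5 + 7*l) = 12 + 7*l)
h(L) + s(c(-1), -18) = (12 + 7*(-14)) - 18 = (12 - 98) - 18 = -86 - 18 = -104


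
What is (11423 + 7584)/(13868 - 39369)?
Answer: -19007/25501 ≈ -0.74534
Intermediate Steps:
(11423 + 7584)/(13868 - 39369) = 19007/(-25501) = 19007*(-1/25501) = -19007/25501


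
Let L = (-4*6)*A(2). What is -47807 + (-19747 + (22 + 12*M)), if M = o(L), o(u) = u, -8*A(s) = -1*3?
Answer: -67640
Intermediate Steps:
A(s) = 3/8 (A(s) = -(-1)*3/8 = -⅛*(-3) = 3/8)
L = -9 (L = -4*6*(3/8) = -24*3/8 = -9)
M = -9
-47807 + (-19747 + (22 + 12*M)) = -47807 + (-19747 + (22 + 12*(-9))) = -47807 + (-19747 + (22 - 108)) = -47807 + (-19747 - 86) = -47807 - 19833 = -67640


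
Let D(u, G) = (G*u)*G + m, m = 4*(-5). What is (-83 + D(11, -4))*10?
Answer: 730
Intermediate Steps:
m = -20
D(u, G) = -20 + u*G**2 (D(u, G) = (G*u)*G - 20 = u*G**2 - 20 = -20 + u*G**2)
(-83 + D(11, -4))*10 = (-83 + (-20 + 11*(-4)**2))*10 = (-83 + (-20 + 11*16))*10 = (-83 + (-20 + 176))*10 = (-83 + 156)*10 = 73*10 = 730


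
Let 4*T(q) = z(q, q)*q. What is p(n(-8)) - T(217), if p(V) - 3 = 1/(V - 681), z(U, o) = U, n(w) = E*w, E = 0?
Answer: -32059441/2724 ≈ -11769.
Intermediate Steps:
n(w) = 0 (n(w) = 0*w = 0)
T(q) = q²/4 (T(q) = (q*q)/4 = q²/4)
p(V) = 3 + 1/(-681 + V) (p(V) = 3 + 1/(V - 681) = 3 + 1/(-681 + V))
p(n(-8)) - T(217) = (-2042 + 3*0)/(-681 + 0) - 217²/4 = (-2042 + 0)/(-681) - 47089/4 = -1/681*(-2042) - 1*47089/4 = 2042/681 - 47089/4 = -32059441/2724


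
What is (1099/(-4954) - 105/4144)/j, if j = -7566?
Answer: 362459/11094661344 ≈ 3.2670e-5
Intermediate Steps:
(1099/(-4954) - 105/4144)/j = (1099/(-4954) - 105/4144)/(-7566) = (1099*(-1/4954) - 105*1/4144)*(-1/7566) = (-1099/4954 - 15/592)*(-1/7566) = -362459/1466384*(-1/7566) = 362459/11094661344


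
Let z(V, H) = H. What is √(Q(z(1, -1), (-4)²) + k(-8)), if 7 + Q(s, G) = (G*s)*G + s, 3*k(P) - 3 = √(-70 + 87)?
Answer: √(-2367 + 3*√17)/3 ≈ 16.175*I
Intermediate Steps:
k(P) = 1 + √17/3 (k(P) = 1 + √(-70 + 87)/3 = 1 + √17/3)
Q(s, G) = -7 + s + s*G² (Q(s, G) = -7 + ((G*s)*G + s) = -7 + (s*G² + s) = -7 + (s + s*G²) = -7 + s + s*G²)
√(Q(z(1, -1), (-4)²) + k(-8)) = √((-7 - 1 - ((-4)²)²) + (1 + √17/3)) = √((-7 - 1 - 1*16²) + (1 + √17/3)) = √((-7 - 1 - 1*256) + (1 + √17/3)) = √((-7 - 1 - 256) + (1 + √17/3)) = √(-264 + (1 + √17/3)) = √(-263 + √17/3)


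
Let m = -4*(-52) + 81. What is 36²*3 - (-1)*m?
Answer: 4177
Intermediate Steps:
m = 289 (m = 208 + 81 = 289)
36²*3 - (-1)*m = 36²*3 - (-1)*289 = 1296*3 - 1*(-289) = 3888 + 289 = 4177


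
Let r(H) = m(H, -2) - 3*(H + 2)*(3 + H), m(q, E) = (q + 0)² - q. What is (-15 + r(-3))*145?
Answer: -435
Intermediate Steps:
m(q, E) = q² - q
r(H) = H*(-1 + H) - 3*(2 + H)*(3 + H) (r(H) = H*(-1 + H) - 3*(H + 2)*(3 + H) = H*(-1 + H) - 3*(2 + H)*(3 + H))
(-15 + r(-3))*145 = (-15 + (-18 - 16*(-3) - 2*(-3)²))*145 = (-15 + (-18 + 48 - 2*9))*145 = (-15 + (-18 + 48 - 18))*145 = (-15 + 12)*145 = -3*145 = -435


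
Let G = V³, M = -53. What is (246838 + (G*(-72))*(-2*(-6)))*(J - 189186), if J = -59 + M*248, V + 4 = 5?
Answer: -49782431886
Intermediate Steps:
V = 1 (V = -4 + 5 = 1)
G = 1 (G = 1³ = 1)
J = -13203 (J = -59 - 53*248 = -59 - 13144 = -13203)
(246838 + (G*(-72))*(-2*(-6)))*(J - 189186) = (246838 + (1*(-72))*(-2*(-6)))*(-13203 - 189186) = (246838 - 72*12)*(-202389) = (246838 - 864)*(-202389) = 245974*(-202389) = -49782431886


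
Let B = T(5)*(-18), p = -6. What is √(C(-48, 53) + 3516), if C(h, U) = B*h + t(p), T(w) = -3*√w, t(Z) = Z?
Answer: 3*√(390 - 288*√5) ≈ 47.811*I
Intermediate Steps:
B = 54*√5 (B = -3*√5*(-18) = 54*√5 ≈ 120.75)
C(h, U) = -6 + 54*h*√5 (C(h, U) = (54*√5)*h - 6 = 54*h*√5 - 6 = -6 + 54*h*√5)
√(C(-48, 53) + 3516) = √((-6 + 54*(-48)*√5) + 3516) = √((-6 - 2592*√5) + 3516) = √(3510 - 2592*√5)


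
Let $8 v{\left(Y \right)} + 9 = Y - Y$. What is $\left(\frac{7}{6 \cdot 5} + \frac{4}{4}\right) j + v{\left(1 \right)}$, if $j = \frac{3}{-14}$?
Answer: $- \frac{389}{280} \approx -1.3893$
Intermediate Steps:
$v{\left(Y \right)} = - \frac{9}{8}$ ($v{\left(Y \right)} = - \frac{9}{8} + \frac{Y - Y}{8} = - \frac{9}{8} + \frac{1}{8} \cdot 0 = - \frac{9}{8} + 0 = - \frac{9}{8}$)
$j = - \frac{3}{14}$ ($j = 3 \left(- \frac{1}{14}\right) = - \frac{3}{14} \approx -0.21429$)
$\left(\frac{7}{6 \cdot 5} + \frac{4}{4}\right) j + v{\left(1 \right)} = \left(\frac{7}{6 \cdot 5} + \frac{4}{4}\right) \left(- \frac{3}{14}\right) - \frac{9}{8} = \left(\frac{7}{30} + 4 \cdot \frac{1}{4}\right) \left(- \frac{3}{14}\right) - \frac{9}{8} = \left(7 \cdot \frac{1}{30} + 1\right) \left(- \frac{3}{14}\right) - \frac{9}{8} = \left(\frac{7}{30} + 1\right) \left(- \frac{3}{14}\right) - \frac{9}{8} = \frac{37}{30} \left(- \frac{3}{14}\right) - \frac{9}{8} = - \frac{37}{140} - \frac{9}{8} = - \frac{389}{280}$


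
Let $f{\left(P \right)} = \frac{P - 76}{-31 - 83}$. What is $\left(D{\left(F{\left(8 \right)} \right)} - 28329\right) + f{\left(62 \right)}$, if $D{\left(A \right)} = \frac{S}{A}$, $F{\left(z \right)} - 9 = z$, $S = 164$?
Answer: $- \frac{27441334}{969} \approx -28319.0$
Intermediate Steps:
$f{\left(P \right)} = \frac{2}{3} - \frac{P}{114}$ ($f{\left(P \right)} = \frac{-76 + P}{-114} = \left(-76 + P\right) \left(- \frac{1}{114}\right) = \frac{2}{3} - \frac{P}{114}$)
$F{\left(z \right)} = 9 + z$
$D{\left(A \right)} = \frac{164}{A}$
$\left(D{\left(F{\left(8 \right)} \right)} - 28329\right) + f{\left(62 \right)} = \left(\frac{164}{9 + 8} - 28329\right) + \left(\frac{2}{3} - \frac{31}{57}\right) = \left(\frac{164}{17} - 28329\right) + \left(\frac{2}{3} - \frac{31}{57}\right) = \left(164 \cdot \frac{1}{17} - 28329\right) + \frac{7}{57} = \left(\frac{164}{17} - 28329\right) + \frac{7}{57} = - \frac{481429}{17} + \frac{7}{57} = - \frac{27441334}{969}$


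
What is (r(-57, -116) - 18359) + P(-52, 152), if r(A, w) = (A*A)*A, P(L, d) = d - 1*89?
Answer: -203489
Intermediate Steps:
P(L, d) = -89 + d (P(L, d) = d - 89 = -89 + d)
r(A, w) = A³ (r(A, w) = A²*A = A³)
(r(-57, -116) - 18359) + P(-52, 152) = ((-57)³ - 18359) + (-89 + 152) = (-185193 - 18359) + 63 = -203552 + 63 = -203489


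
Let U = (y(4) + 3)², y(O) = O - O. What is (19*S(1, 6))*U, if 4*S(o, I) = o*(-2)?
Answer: -171/2 ≈ -85.500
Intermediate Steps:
y(O) = 0
U = 9 (U = (0 + 3)² = 3² = 9)
S(o, I) = -o/2 (S(o, I) = (o*(-2))/4 = (-2*o)/4 = -o/2)
(19*S(1, 6))*U = (19*(-½*1))*9 = (19*(-½))*9 = -19/2*9 = -171/2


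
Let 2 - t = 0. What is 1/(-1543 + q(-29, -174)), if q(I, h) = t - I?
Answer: -1/1512 ≈ -0.00066138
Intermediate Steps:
t = 2 (t = 2 - 1*0 = 2 + 0 = 2)
q(I, h) = 2 - I
1/(-1543 + q(-29, -174)) = 1/(-1543 + (2 - 1*(-29))) = 1/(-1543 + (2 + 29)) = 1/(-1543 + 31) = 1/(-1512) = -1/1512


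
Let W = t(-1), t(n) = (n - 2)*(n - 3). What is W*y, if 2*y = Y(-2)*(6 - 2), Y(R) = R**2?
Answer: 96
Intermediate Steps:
y = 8 (y = ((-2)**2*(6 - 2))/2 = (4*4)/2 = (1/2)*16 = 8)
t(n) = (-3 + n)*(-2 + n) (t(n) = (-2 + n)*(-3 + n) = (-3 + n)*(-2 + n))
W = 12 (W = 6 + (-1)**2 - 5*(-1) = 6 + 1 + 5 = 12)
W*y = 12*8 = 96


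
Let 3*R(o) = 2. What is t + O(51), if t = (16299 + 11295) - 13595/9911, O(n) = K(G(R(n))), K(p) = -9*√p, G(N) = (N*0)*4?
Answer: 273470539/9911 ≈ 27593.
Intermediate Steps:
R(o) = ⅔ (R(o) = (⅓)*2 = ⅔)
G(N) = 0 (G(N) = 0*4 = 0)
O(n) = 0 (O(n) = -9*√0 = -9*0 = 0)
t = 273470539/9911 (t = 27594 - 13595*1/9911 = 27594 - 13595/9911 = 273470539/9911 ≈ 27593.)
t + O(51) = 273470539/9911 + 0 = 273470539/9911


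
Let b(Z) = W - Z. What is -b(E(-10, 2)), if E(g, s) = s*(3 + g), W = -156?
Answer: 142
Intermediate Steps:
b(Z) = -156 - Z
-b(E(-10, 2)) = -(-156 - 2*(3 - 10)) = -(-156 - 2*(-7)) = -(-156 - 1*(-14)) = -(-156 + 14) = -1*(-142) = 142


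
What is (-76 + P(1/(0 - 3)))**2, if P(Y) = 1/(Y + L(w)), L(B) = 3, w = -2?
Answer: 366025/64 ≈ 5719.1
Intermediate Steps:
P(Y) = 1/(3 + Y) (P(Y) = 1/(Y + 3) = 1/(3 + Y))
(-76 + P(1/(0 - 3)))**2 = (-76 + 1/(3 + 1/(0 - 3)))**2 = (-76 + 1/(3 + 1/(-3)))**2 = (-76 + 1/(3 - 1/3))**2 = (-76 + 1/(8/3))**2 = (-76 + 3/8)**2 = (-605/8)**2 = 366025/64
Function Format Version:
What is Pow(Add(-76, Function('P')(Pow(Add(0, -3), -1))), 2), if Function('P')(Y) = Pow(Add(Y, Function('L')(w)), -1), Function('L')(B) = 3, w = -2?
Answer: Rational(366025, 64) ≈ 5719.1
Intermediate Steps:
Function('P')(Y) = Pow(Add(3, Y), -1) (Function('P')(Y) = Pow(Add(Y, 3), -1) = Pow(Add(3, Y), -1))
Pow(Add(-76, Function('P')(Pow(Add(0, -3), -1))), 2) = Pow(Add(-76, Pow(Add(3, Pow(Add(0, -3), -1)), -1)), 2) = Pow(Add(-76, Pow(Add(3, Pow(-3, -1)), -1)), 2) = Pow(Add(-76, Pow(Add(3, Rational(-1, 3)), -1)), 2) = Pow(Add(-76, Pow(Rational(8, 3), -1)), 2) = Pow(Add(-76, Rational(3, 8)), 2) = Pow(Rational(-605, 8), 2) = Rational(366025, 64)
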